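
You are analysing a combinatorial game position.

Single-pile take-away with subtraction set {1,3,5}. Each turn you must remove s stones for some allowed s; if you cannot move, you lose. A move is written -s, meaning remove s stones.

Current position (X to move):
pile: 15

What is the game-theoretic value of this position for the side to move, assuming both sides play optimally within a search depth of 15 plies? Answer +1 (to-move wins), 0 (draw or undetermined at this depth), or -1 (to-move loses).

ply 1, X at 15 | -1=+1→14*; -3=+1→12; -5=+1→10
ply 2, O at 14 | -1=-1→13*; -3=-1→11; -5=-1→9
ply 3, X at 13 | -1=+1→12*; -3=+1→10; -5=+1→8
ply 4, O at 12 | -1=-1→11*; -3=-1→9; -5=-1→7
ply 5, X at 11 | -1=+1→10*; -3=+1→8; -5=+1→6
ply 6, O at 10 | -1=-1→9*; -3=-1→7; -5=-1→5
ply 7, X at 9 | -1=+1→8*; -3=+1→6; -5=+1→4
ply 8, O at 8 | -1=-1→7*; -3=-1→5; -5=-1→3
ply 9, X at 7 | -1=+1→6*; -3=+1→4; -5=+1→2
ply 10, O at 6 | -1=-1→5*; -3=-1→3; -5=-1→1
ply 11, X at 5 | -1=+1→4*; -3=+1→2; -5=+1→0
ply 12, O at 4 | -1=-1→3*; -3=-1→1
ply 13, X at 3 | -1=+1→2*; -3=+1→0
ply 14, O at 2 | -1=-1→1*
ply 15, X at 1 | -1=+1→0*
ply 16: 0 is terminal -1 (O); from 15 depth 15

value(15, X) = +1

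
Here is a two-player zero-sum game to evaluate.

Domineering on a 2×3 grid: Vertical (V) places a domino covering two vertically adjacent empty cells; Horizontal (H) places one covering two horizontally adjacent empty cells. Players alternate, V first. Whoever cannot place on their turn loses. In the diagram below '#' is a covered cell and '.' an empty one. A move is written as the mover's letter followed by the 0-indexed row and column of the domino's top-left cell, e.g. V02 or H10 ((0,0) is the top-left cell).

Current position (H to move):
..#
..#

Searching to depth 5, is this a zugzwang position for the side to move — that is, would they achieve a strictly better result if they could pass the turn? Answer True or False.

ply 1, H at ..#/..# | H00=+1→###/..#*; H10=+1→..#/###
ply 2: ###/..# is terminal -1 (V); from ..#/..# depth 5
suppose H passes — search the same position with V to move:
pass> ply 1, V at ..#/..# | V00=+1→#.#/#.#*; V01=+1→.##/.##
pass> ply 2: #.#/#.# is terminal -1 (H); from ..#/..# depth 5
for H: play +1, pass -1

zugzwang(..#/..#, H) = False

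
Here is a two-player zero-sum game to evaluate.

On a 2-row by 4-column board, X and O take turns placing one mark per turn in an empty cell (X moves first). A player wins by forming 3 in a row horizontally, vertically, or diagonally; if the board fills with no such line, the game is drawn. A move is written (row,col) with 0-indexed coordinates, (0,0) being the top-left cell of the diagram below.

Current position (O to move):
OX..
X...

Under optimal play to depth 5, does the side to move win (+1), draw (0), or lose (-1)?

value(OX../X..., O) = 0

[OX../X...] O move#1: (0,2):+0/OXO./X...*, (0,3):+0/OX.O/X..., (1,1):+0/OX../XO.., (1,2):+0/OX../X.O., (1,3):+0/OX../X..O
[OXO./X...] X move#2: (0,3):+0/OXOX/X...*, (1,1):+0/OXO./XX.., (1,2):+0/OXO./X.X., (1,3):+0/OXO./X..X
[OXOX/X...] O move#3: (1,1):+0/OXOX/XO..*, (1,2):+0/OXOX/X.O., (1,3):+0/OXOX/X..O
[OXOX/XO..] X move#4: (1,2):+0/OXOX/XOX.*, (1,3):+0/OXOX/XO.X
[OXOX/XOX.] O move#5: (1,3):+0/OXOX/XOXO*
[OXOX/XOXO] end (terminal +0, X#6); searched OX../X... to 5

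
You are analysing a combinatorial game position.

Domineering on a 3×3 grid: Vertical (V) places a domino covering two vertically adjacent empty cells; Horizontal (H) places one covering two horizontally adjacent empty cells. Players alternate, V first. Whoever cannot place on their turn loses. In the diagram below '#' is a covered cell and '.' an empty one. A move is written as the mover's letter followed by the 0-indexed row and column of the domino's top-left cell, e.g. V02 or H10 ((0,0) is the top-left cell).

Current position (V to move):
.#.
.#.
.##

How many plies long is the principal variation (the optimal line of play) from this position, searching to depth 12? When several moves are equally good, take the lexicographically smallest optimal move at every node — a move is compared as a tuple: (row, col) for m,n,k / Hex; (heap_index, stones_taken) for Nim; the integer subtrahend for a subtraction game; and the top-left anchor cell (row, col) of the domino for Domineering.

ply 1, V at .#./.#./.## | V00=+1→##./##./.##*; V02=+1→.##/.##/.##; V10=+1→.#./##./###
ply 2: ##./##./.## is terminal -1 (H); from .#./.#./.## depth 12

PV length from [.#./.#./.##]: 1 ply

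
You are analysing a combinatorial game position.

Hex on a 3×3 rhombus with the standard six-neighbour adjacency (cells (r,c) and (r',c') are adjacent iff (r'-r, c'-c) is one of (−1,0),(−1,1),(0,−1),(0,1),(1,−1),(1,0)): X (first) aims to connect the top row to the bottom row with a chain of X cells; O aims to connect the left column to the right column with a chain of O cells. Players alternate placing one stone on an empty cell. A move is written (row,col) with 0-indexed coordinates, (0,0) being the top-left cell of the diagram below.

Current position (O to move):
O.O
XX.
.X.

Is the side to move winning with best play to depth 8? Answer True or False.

O winning at [O.O/XX./.X.]: True

[O.O/XX./.X.] O move#1: (0,1):+1/OOO/XX./.X.*, (1,2):-1/O.O/XXO/.X., (2,0):-1/O.O/XX./OX., (2,2):-1/O.O/XX./.XO
[OOO/XX./.X.] end (terminal -1, X#2); searched O.O/XX./.X. to 8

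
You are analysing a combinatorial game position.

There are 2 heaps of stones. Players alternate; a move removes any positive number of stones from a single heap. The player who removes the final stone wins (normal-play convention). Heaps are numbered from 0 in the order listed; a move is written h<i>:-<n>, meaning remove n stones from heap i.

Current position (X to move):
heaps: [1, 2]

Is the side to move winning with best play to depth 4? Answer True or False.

X winning at [(1,2)]: True

[(1,2)] X move#1: h0:-1:-1/(0,2), h1:-1:+1/(1,1)*, h1:-2:-1/(1,0)
[(1,1)] O move#2: h0:-1:-1/(0,1)*, h1:-1:-1/(1,0)
[(0,1)] X move#3: h1:-1:+1/(0,0)*
[(0,0)] end (terminal -1, O#4); searched (1,2) to 4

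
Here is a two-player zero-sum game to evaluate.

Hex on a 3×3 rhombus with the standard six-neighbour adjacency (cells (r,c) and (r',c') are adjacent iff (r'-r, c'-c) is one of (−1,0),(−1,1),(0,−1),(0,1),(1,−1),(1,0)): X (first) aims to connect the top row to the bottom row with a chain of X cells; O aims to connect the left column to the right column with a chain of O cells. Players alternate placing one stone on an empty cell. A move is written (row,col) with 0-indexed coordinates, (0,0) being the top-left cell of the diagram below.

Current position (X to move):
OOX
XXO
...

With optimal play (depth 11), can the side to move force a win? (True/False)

p1 X@[OOX/XXO/...]: (2,0)[OOX/XXO/X..]+1* (2,1)[OOX/XXO/.X.]+1 (2,2)[OOX/XXO/..X]+1
p2 O@[OOX/XXO/X..] terminal -1; root [OOX/XXO/...] d11

X winning at [OOX/XXO/...]: True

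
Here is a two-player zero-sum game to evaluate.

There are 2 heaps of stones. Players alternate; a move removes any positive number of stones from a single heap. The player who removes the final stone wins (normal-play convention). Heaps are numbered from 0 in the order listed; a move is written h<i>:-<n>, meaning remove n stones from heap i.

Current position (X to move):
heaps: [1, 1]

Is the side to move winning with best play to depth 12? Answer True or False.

p1 X@[(1,1)]: h0:-1[(0,1)]-1* h1:-1[(1,0)]-1
p2 O@[(0,1)]: h1:-1[(0,0)]+1*
p3 X@[(0,0)] terminal -1; root [(1,1)] d12

X winning at [(1,1)]: False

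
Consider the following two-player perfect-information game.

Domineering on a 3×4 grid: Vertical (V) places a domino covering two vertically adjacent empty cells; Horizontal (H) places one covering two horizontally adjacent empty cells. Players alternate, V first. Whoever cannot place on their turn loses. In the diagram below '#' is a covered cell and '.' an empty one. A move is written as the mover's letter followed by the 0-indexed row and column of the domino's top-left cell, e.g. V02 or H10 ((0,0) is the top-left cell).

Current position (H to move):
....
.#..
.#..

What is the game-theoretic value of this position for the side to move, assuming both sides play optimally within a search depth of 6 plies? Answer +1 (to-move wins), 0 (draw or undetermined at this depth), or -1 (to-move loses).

ply 1, H at ..../.#../.#.. | H00=-1→##../.#../.#..; H01=-1→.##./.#../.#..; H02=-1→..##/.#../.#..; H12=+1→..../.###/.#..*; H22=-1→..../.#../.###
ply 2, V at ..../.###/.#.. | V00=-1→#.../####/.#..*; V10=-1→..../####/##..
ply 3, H at #.../####/.#.. | H01=+1→###./####/.#..*; H02=+1→#.##/####/.#..; H22=+1→#.../####/.###
ply 4: ###./####/.#.. is terminal -1 (V); from ..../.#../.#.. depth 6

value(..../.#../.#.., H) = +1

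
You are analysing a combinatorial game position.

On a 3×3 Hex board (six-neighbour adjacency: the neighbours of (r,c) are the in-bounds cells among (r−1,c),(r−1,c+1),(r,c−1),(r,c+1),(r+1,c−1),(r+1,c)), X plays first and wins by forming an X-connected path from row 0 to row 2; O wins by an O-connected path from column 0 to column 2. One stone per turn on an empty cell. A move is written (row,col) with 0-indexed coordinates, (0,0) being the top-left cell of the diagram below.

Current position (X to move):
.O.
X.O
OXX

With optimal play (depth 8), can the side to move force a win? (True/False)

p1 X@[.O./X.O/OXX]: (0,0)[XO./X.O/OXX]-1 (0,2)[.OX/X.O/OXX]-1 (1,1)[.O./XXO/OXX]+1*
p2 O@[.O./XXO/OXX]: (0,0)[OO./XXO/OXX]-1* (0,2)[.OO/XXO/OXX]-1
p3 X@[OO./XXO/OXX]: (0,2)[OOX/XXO/OXX]+1*
p4 O@[OOX/XXO/OXX] terminal -1; root [.O./X.O/OXX] d8

X winning at [.O./X.O/OXX]: True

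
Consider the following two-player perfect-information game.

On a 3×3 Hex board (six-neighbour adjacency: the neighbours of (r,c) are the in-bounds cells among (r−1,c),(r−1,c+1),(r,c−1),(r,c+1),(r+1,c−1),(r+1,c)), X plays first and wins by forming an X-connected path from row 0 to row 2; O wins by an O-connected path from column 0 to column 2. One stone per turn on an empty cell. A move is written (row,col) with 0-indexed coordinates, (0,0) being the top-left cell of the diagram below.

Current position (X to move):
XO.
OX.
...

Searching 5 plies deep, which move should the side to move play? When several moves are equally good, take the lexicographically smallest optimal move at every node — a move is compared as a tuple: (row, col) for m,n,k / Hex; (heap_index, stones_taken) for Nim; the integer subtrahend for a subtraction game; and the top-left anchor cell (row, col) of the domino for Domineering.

ply 1, X at XO./OX./... | (0,2)=+1→XOX/OX./...*; (1,2)=-1→XO./OXX/...; (2,0)=-1→XO./OX./X..; (2,1)=-1→XO./OX./.X.; (2,2)=-1→XO./OX./..X
ply 2, O at XOX/OX./... | (1,2)=-1→XOX/OXO/...*; (2,0)=-1→XOX/OX./O..; (2,1)=-1→XOX/OX./.O.; (2,2)=-1→XOX/OX./..O
ply 3, X at XOX/OXO/... | (2,0)=+1→XOX/OXO/X..*; (2,1)=+1→XOX/OXO/.X.; (2,2)=+1→XOX/OXO/..X
ply 4: XOX/OXO/X.. is terminal -1 (O); from XO./OX./... depth 5

X's best at [XO./OX./...]: (0,2)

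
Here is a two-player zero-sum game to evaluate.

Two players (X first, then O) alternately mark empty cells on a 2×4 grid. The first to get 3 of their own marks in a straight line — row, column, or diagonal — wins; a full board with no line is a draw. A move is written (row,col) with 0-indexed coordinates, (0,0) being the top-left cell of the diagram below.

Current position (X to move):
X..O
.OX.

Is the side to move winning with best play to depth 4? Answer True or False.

X winning at [X..O/.OX.]: False

[X..O/.OX.] X move#1: (0,1):+0/XX.O/.OX.*, (0,2):+0/X.XO/.OX., (1,0):+0/X..O/XOX., (1,3):+0/X..O/.OXX
[XX.O/.OX.] O move#2: (0,2):+0/XXOO/.OX.*, (1,0):-1/XX.O/OOX., (1,3):-1/XX.O/.OXO
[XXOO/.OX.] X move#3: (1,0):+0/XXOO/XOX.*, (1,3):+0/XXOO/.OXX
[XXOO/XOX.] O move#4: (1,3):+0/XXOO/XOXO*
[XXOO/XOXO] end (terminal +0, X#5); searched X..O/.OX. to 4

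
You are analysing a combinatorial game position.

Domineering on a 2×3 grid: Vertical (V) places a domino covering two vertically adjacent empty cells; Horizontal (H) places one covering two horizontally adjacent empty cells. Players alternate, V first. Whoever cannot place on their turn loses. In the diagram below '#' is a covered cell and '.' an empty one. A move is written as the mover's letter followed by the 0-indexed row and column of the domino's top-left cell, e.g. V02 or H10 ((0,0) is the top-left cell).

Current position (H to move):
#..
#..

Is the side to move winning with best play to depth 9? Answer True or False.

H winning at [#../#..]: True

[#../#..] H move#1: H01:+1/###/#..*, H11:+1/#../###
[###/#..] end (terminal -1, V#2); searched #../#.. to 9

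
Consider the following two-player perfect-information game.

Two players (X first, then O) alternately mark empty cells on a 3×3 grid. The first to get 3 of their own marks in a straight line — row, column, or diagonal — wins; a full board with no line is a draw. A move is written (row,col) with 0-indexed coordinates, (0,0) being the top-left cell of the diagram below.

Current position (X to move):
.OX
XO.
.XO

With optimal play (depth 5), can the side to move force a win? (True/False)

X winning at [.OX/XO./.XO]: False

ply 1, X at .OX/XO./.XO | (0,0)=+0→XOX/XO./.XO*; (1,2)=-1→.OX/XOX/.XO; (2,0)=-1→.OX/XO./XXO
ply 2, O at XOX/XO./.XO | (1,2)=-1→XOX/XOO/.XO; (2,0)=+0→XOX/XO./OXO*
ply 3, X at XOX/XO./OXO | (1,2)=+0→XOX/XOX/OXO*
ply 4: XOX/XOX/OXO is terminal +0 (O); from .OX/XO./.XO depth 5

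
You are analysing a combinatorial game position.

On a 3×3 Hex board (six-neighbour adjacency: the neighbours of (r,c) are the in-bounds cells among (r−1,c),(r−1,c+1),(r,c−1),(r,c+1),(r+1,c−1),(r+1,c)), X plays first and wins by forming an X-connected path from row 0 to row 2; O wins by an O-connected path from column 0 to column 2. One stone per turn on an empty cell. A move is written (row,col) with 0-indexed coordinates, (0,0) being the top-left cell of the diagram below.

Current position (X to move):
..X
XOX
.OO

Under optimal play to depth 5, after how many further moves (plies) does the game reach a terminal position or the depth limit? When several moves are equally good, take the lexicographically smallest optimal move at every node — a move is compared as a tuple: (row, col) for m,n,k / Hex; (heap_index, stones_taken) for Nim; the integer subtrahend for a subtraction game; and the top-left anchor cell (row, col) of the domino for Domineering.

p1 X@[..X/XOX/.OO]: (0,0)[X.X/XOX/.OO]-1 (0,1)[.XX/XOX/.OO]-1 (2,0)[..X/XOX/XOO]+1*
p2 O@[..X/XOX/XOO]: (0,0)[O.X/XOX/XOO]-1* (0,1)[.OX/XOX/XOO]-1
p3 X@[O.X/XOX/XOO]: (0,1)[OXX/XOX/XOO]+1*
p4 O@[OXX/XOX/XOO] terminal -1; root [..X/XOX/.OO] d5

PV length from [..X/XOX/.OO]: 3 plies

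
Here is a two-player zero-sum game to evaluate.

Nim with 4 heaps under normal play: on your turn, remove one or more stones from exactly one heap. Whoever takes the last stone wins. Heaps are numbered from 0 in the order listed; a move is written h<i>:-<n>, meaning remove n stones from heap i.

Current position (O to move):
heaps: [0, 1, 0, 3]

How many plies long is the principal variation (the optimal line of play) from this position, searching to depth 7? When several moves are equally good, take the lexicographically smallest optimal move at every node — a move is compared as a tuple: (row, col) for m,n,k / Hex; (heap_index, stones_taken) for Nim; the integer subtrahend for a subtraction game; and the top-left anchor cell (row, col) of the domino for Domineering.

PV length from [(0,1,0,3)]: 3 plies

ply 1, O at (0,1,0,3) | h1:-1=-1→(0,0,0,3); h3:-1=-1→(0,1,0,2); h3:-2=+1→(0,1,0,1)*; h3:-3=-1→(0,1,0,0)
ply 2, X at (0,1,0,1) | h1:-1=-1→(0,0,0,1)*; h3:-1=-1→(0,1,0,0)
ply 3, O at (0,0,0,1) | h3:-1=+1→(0,0,0,0)*
ply 4: (0,0,0,0) is terminal -1 (X); from (0,1,0,3) depth 7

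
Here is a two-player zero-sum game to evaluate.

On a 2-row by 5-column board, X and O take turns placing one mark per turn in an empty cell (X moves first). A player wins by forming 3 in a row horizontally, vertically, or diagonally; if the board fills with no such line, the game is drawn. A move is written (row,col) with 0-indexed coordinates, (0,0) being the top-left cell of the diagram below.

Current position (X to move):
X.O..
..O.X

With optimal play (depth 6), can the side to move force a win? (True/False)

[X.O../..O.X] X move#1: (0,1):-1/XXO../..O.X*, (0,3):-1/X.OX./..O.X, (0,4):-1/X.O.X/..O.X, (1,0):-1/X.O../X.O.X, (1,1):-1/X.O../.XO.X, (1,3):-1/X.O../..OXX
[XXO../..O.X] O move#2: (0,3):+1/XXOO./..O.X*, (0,4):+1/XXO.O/..O.X, (1,0):+0/XXO../O.O.X, (1,1):+1/XXO../.OO.X, (1,3):+0/XXO../..OOX
[XXOO./..O.X] X move#3: (0,4):-1/XXOOX/..O.X*, (1,0):-1/XXOO./X.O.X, (1,1):-1/XXOO./.XO.X, (1,3):-1/XXOO./..OXX
[XXOOX/..O.X] O move#4: (1,0):+0/XXOOX/O.O.X, (1,1):+1/XXOOX/.OO.X*, (1,3):+0/XXOOX/..OOX
[XXOOX/.OO.X] X move#5: (1,0):-1/XXOOX/XOO.X*, (1,3):-1/XXOOX/.OOXX
[XXOOX/XOO.X] O move#6: (1,3):+1/XXOOX/XOOOX*
[XXOOX/XOOOX] end (terminal -1, X#7); searched X.O../..O.X to 6

X winning at [X.O../..O.X]: False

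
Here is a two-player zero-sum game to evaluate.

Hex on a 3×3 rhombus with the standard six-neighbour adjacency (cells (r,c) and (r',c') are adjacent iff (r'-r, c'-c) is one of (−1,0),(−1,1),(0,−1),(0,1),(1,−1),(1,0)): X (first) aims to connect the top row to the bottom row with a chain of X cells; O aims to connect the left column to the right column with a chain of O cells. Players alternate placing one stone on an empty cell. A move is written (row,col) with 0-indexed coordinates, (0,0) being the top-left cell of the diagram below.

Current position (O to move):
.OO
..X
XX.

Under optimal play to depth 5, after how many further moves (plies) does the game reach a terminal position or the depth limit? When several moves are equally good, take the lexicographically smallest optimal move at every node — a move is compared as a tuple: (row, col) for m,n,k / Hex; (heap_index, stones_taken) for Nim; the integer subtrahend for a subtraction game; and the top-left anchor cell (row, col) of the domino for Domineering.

PV length from [.OO/..X/XX.]: 1 ply

ply 1, O at .OO/..X/XX. | (0,0)=+1→OOO/..X/XX.*; (1,0)=+1→.OO/O.X/XX.; (1,1)=+1→.OO/.OX/XX.; (2,2)=+1→.OO/..X/XXO
ply 2: OOO/..X/XX. is terminal -1 (X); from .OO/..X/XX. depth 5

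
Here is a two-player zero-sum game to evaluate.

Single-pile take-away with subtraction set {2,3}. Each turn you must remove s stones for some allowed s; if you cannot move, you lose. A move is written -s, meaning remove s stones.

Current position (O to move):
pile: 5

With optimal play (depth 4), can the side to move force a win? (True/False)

[5] O move#1: -2:-1/3*, -3:-1/2
[3] X move#2: -2:+1/1*, -3:+1/0
[1] end (terminal -1, O#3); searched 5 to 4

O winning at [5]: False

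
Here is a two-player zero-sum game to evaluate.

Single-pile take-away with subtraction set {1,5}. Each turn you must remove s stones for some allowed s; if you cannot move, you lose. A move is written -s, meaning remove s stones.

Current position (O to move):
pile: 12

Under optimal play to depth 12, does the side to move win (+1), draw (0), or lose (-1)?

ply 1, O at 12 | -1=-1→11*; -5=-1→7
ply 2, X at 11 | -1=+1→10*; -5=+1→6
ply 3, O at 10 | -1=-1→9*; -5=-1→5
ply 4, X at 9 | -1=+1→8*; -5=+1→4
ply 5, O at 8 | -1=-1→7*; -5=-1→3
ply 6, X at 7 | -1=+1→6*; -5=+1→2
ply 7, O at 6 | -1=-1→5*; -5=-1→1
ply 8, X at 5 | -1=+1→4*; -5=+1→0
ply 9, O at 4 | -1=-1→3*
ply 10, X at 3 | -1=+1→2*
ply 11, O at 2 | -1=-1→1*
ply 12, X at 1 | -1=+1→0*
ply 13: 0 is terminal -1 (O); from 12 depth 12

value(12, O) = -1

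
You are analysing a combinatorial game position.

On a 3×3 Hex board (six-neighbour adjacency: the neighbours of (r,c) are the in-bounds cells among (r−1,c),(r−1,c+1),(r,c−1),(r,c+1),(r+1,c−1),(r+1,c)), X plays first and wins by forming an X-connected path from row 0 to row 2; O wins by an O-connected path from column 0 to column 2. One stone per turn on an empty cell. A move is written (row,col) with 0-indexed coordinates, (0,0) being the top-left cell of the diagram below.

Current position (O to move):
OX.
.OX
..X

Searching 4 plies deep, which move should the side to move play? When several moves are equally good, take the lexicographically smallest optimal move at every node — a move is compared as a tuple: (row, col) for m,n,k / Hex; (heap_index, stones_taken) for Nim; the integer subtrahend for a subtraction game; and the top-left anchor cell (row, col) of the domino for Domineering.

O's best at [OX./.OX/..X]: (0,2)

ply 1, O at OX./.OX/..X | (0,2)=+1→OXO/.OX/..X*; (1,0)=-1→OX./OOX/..X; (2,0)=-1→OX./.OX/O.X; (2,1)=-1→OX./.OX/.OX
ply 2, X at OXO/.OX/..X | (1,0)=-1→OXO/XOX/..X*; (2,0)=-1→OXO/.OX/X.X; (2,1)=-1→OXO/.OX/.XX
ply 3, O at OXO/XOX/..X | (2,0)=+1→OXO/XOX/O.X*; (2,1)=-1→OXO/XOX/.OX
ply 4: OXO/XOX/O.X is terminal -1 (X); from OX./.OX/..X depth 4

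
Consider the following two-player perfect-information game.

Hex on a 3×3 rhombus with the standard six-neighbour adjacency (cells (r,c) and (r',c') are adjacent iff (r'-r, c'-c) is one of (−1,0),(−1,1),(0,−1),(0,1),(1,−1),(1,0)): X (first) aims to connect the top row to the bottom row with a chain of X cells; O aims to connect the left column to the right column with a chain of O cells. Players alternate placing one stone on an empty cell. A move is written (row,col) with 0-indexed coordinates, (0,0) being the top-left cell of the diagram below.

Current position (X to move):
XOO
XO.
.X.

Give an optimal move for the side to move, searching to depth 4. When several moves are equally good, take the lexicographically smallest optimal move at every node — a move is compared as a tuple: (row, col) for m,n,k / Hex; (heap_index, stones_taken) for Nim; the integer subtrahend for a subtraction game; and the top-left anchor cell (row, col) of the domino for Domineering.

X's best at [XOO/XO./.X.]: (2,0)

p1 X@[XOO/XO./.X.]: (1,2)[XOO/XOX/.X.]-1 (2,0)[XOO/XO./XX.]+1* (2,2)[XOO/XO./.XX]-1
p2 O@[XOO/XO./XX.] terminal -1; root [XOO/XO./.X.] d4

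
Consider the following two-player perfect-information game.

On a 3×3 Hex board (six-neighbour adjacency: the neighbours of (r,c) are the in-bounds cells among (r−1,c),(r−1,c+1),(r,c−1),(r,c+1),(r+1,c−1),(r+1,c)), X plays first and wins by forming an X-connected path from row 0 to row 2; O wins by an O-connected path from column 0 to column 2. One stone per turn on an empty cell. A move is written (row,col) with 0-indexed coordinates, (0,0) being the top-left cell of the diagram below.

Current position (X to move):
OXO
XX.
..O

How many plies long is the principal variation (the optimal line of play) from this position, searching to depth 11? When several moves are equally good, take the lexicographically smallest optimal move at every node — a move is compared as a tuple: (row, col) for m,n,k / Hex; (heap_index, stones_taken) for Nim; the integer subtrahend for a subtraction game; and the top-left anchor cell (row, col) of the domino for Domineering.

[OXO/XX./..O] X move#1: (1,2):+1/OXO/XXX/..O*, (2,0):+1/OXO/XX./X.O, (2,1):+1/OXO/XX./.XO
[OXO/XXX/..O] O move#2: (2,0):-1/OXO/XXX/O.O*, (2,1):-1/OXO/XXX/.OO
[OXO/XXX/O.O] X move#3: (2,1):+1/OXO/XXX/OXO*
[OXO/XXX/OXO] end (terminal -1, O#4); searched OXO/XX./..O to 11

PV length from [OXO/XX./..O]: 3 plies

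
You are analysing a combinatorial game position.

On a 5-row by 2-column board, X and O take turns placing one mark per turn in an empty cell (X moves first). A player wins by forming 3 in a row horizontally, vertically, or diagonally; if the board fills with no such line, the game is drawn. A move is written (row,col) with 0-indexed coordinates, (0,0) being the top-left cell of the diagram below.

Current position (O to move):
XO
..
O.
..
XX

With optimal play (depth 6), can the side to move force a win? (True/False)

O winning at [XO/../O./../XX]: False

[XO/../O./../XX] O move#1: (1,0):+0/XO/O./O./../XX*, (1,1):+0/XO/.O/O./../XX, (2,1):+0/XO/../OO/../XX, (3,0):+0/XO/../O./O./XX, (3,1):+0/XO/../O./.O/XX
[XO/O./O./../XX] X move#2: (1,1):-1/XO/OX/O./../XX, (2,1):-1/XO/O./OX/../XX, (3,0):+0/XO/O./O./X./XX*, (3,1):-1/XO/O./O./.X/XX
[XO/O./O./X./XX] O move#3: (1,1):+0/XO/OO/O./X./XX*, (2,1):+0/XO/O./OO/X./XX, (3,1):+0/XO/O./O./XO/XX
[XO/OO/O./X./XX] X move#4: (2,1):+0/XO/OO/OX/X./XX*, (3,1):-1/XO/OO/O./XX/XX
[XO/OO/OX/X./XX] O move#5: (3,1):+0/XO/OO/OX/XO/XX*
[XO/OO/OX/XO/XX] end (terminal +0, X#6); searched XO/../O./../XX to 6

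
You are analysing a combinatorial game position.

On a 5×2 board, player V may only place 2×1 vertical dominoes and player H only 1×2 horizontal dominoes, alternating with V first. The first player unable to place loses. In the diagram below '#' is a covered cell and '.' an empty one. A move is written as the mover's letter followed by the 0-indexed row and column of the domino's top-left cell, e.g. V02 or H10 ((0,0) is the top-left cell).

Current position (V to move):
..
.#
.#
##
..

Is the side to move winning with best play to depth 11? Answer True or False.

V winning at [../.#/.#/##/..]: False

ply 1, V at ../.#/.#/##/.. | V00=-1→#./##/.#/##/..*; V10=-1→../##/##/##/..
ply 2, H at #./##/.#/##/.. | H40=+1→#./##/.#/##/##*
ply 3: #./##/.#/##/## is terminal -1 (V); from ../.#/.#/##/.. depth 11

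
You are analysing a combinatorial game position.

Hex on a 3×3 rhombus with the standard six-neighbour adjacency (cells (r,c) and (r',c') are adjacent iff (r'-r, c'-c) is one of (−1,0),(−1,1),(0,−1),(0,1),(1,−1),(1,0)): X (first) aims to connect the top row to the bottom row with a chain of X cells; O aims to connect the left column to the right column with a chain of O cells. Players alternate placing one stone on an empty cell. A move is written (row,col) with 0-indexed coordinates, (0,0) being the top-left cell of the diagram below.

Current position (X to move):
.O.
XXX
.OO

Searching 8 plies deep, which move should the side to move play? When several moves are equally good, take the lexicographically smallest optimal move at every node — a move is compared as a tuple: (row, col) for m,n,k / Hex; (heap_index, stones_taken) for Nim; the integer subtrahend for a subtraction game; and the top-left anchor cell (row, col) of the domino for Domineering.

[.O./XXX/.OO] X move#1: (0,0):-1/XO./XXX/.OO, (0,2):-1/.OX/XXX/.OO, (2,0):+1/.O./XXX/XOO*
[.O./XXX/XOO] O move#2: (0,0):-1/OO./XXX/XOO*, (0,2):-1/.OO/XXX/XOO
[OO./XXX/XOO] X move#3: (0,2):+1/OOX/XXX/XOO*
[OOX/XXX/XOO] end (terminal -1, O#4); searched .O./XXX/.OO to 8

X's best at [.O./XXX/.OO]: (2,0)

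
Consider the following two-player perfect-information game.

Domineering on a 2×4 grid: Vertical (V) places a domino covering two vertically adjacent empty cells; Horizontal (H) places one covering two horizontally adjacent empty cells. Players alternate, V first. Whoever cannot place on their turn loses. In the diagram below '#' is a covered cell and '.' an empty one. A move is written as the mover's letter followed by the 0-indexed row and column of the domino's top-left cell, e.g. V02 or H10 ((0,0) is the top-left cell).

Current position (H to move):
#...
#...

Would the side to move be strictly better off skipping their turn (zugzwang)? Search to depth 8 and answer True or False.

zugzwang(#.../#..., H) = False

[#.../#...] H move#1: H01:+1/###./#...*, H02:+1/#.##/#..., H11:+1/#.../###., H12:+1/#.../#.##
[###./#...] V move#2: V03:-1/####/#..#*
[####/#..#] H move#3: H11:+1/####/####*
[####/####] end (terminal -1, V#4); searched #.../#... to 8
pass branch (V moves first from the same position):
  | [#.../#...] V move#1: V01:-1/##../##.., V02:+1/#.#./#.#.*, V03:-1/#..#/#..#
  | [#.#./#.#.] end (terminal -1, H#2); searched #.../#... to 8
H moving scores +1; H passing scores -1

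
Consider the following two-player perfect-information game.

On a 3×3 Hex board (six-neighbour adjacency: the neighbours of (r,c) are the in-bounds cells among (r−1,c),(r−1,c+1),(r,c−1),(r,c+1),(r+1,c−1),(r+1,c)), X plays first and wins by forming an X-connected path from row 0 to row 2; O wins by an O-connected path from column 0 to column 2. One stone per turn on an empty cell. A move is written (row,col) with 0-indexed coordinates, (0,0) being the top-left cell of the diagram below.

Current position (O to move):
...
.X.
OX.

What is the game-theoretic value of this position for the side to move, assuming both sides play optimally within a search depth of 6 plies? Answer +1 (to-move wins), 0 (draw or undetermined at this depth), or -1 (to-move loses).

value(.../.X./OX., O) = -1

ply 1, O at .../.X./OX. | (0,0)=-1→O../.X./OX.*; (0,1)=-1→.O./.X./OX.; (0,2)=-1→..O/.X./OX.; (1,0)=-1→.../OX./OX.; (1,2)=-1→.../.XO/OX.; (2,2)=-1→.../.X./OXO
ply 2, X at O../.X./OX. | (0,1)=+1→OX./.X./OX.*; (0,2)=+1→O.X/.X./OX.; (1,0)=+1→O../XX./OX.; (1,2)=+1→O../.XX/OX.; (2,2)=+1→O../.X./OXX
ply 3: OX./.X./OX. is terminal -1 (O); from .../.X./OX. depth 6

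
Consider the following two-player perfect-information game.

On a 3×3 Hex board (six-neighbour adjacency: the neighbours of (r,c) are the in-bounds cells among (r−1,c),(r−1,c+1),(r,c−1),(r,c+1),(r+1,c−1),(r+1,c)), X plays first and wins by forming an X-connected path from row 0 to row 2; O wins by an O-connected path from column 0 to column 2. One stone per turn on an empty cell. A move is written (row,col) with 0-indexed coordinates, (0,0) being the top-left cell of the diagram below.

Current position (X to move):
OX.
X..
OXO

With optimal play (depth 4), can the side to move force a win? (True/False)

[OX./X../OXO] X move#1: (0,2):+1/OXX/X../OXO*, (1,1):+1/OX./XX./OXO, (1,2):+1/OX./X.X/OXO
[OXX/X../OXO] O move#2: (1,1):-1/OXX/XO./OXO*, (1,2):-1/OXX/X.O/OXO
[OXX/XO./OXO] X move#3: (1,2):+1/OXX/XOX/OXO*
[OXX/XOX/OXO] end (terminal -1, O#4); searched OX./X../OXO to 4

X winning at [OX./X../OXO]: True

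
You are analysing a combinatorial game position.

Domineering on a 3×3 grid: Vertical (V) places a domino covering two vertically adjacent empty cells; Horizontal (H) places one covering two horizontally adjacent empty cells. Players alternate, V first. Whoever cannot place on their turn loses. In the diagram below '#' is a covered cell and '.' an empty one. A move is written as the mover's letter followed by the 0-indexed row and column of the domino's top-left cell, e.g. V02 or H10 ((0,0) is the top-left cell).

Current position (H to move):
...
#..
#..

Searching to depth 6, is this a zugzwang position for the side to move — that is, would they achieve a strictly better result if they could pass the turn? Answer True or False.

p1 H@[.../#../#..]: H00[##./#../#..]-1 H01[.##/#../#..]-1 H11[.../###/#..]+1* H21[.../#../###]-1
p2 V@[.../###/#..] terminal -1; root [.../#../#..] d6
pass branch (V moves first from the same position):
  | p1 V@[.../#../#..]: V01[.#./##./#..]+1* V02[..#/#.#/#..]+1 V11[.../##./##.]+1 V12[.../#.#/#.#]+1
  | p2 H@[.#./##./#..]: H21[.#./##./###]-1*
  | p3 V@[.#./##./###]: V02[.##/###/###]+1*
  | p4 H@[.##/###/###] terminal -1; root [.../#../#..] d6
H moving scores +1; H passing scores -1

zugzwang(.../#../#.., H) = False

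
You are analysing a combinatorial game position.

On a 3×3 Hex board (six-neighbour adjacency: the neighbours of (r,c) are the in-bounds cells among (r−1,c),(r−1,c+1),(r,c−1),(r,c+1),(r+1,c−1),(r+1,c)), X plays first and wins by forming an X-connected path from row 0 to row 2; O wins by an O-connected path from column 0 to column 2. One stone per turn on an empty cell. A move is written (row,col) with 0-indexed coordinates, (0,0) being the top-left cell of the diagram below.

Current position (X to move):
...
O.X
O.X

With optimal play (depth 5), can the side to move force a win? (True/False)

X winning at [.../O.X/O.X]: True

p1 X@[.../O.X/O.X]: (0,0)[X../O.X/O.X]-1 (0,1)[.X./O.X/O.X]+1* (0,2)[..X/O.X/O.X]+1 (1,1)[.../OXX/O.X]+1 (2,1)[.../O.X/OXX]-1
p2 O@[.X./O.X/O.X]: (0,0)[OX./O.X/O.X]-1* (0,2)[.XO/O.X/O.X]-1 (1,1)[.X./OOX/O.X]-1 (2,1)[.X./O.X/OOX]-1
p3 X@[OX./O.X/O.X]: (0,2)[OXX/O.X/O.X]+1* (1,1)[OX./OXX/O.X]+1 (2,1)[OX./O.X/OXX]+1
p4 O@[OXX/O.X/O.X] terminal -1; root [.../O.X/O.X] d5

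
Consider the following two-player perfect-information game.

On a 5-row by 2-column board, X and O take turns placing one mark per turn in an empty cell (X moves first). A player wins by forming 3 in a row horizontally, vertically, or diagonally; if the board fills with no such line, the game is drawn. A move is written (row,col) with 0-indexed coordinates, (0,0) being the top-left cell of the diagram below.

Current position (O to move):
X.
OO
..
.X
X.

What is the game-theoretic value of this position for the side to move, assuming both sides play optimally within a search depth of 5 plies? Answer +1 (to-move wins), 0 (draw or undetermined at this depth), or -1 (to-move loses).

ply 1, O at X./OO/../.X/X. | (0,1)=+0→XO/OO/../.X/X.*; (2,0)=+0→X./OO/O./.X/X.; (2,1)=+0→X./OO/.O/.X/X.; (3,0)=+0→X./OO/../OX/X.; (4,1)=+0→X./OO/../.X/XO
ply 2, X at XO/OO/../.X/X. | (2,0)=-1→XO/OO/X./.X/X.; (2,1)=+0→XO/OO/.X/.X/X.*; (3,0)=-1→XO/OO/../XX/X.; (4,1)=-1→XO/OO/../.X/XX
ply 3, O at XO/OO/.X/.X/X. | (2,0)=-1→XO/OO/OX/.X/X.; (3,0)=-1→XO/OO/.X/OX/X.; (4,1)=+0→XO/OO/.X/.X/XO*
ply 4, X at XO/OO/.X/.X/XO | (2,0)=+0→XO/OO/XX/.X/XO*; (3,0)=+0→XO/OO/.X/XX/XO
ply 5, O at XO/OO/XX/.X/XO | (3,0)=+0→XO/OO/XX/OX/XO*
ply 6: XO/OO/XX/OX/XO is terminal +0 (X); from X./OO/../.X/X. depth 5

value(X./OO/../.X/X., O) = 0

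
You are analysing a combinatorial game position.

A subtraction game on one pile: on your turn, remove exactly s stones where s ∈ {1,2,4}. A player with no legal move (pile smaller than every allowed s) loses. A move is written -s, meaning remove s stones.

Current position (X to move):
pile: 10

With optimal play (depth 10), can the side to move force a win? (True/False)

X winning at [10]: True

p1 X@[10]: -1[9]+1* -2[8]-1 -4[6]+1
p2 O@[9]: -1[8]-1* -2[7]-1 -4[5]-1
p3 X@[8]: -1[7]-1 -2[6]+1* -4[4]-1
p4 O@[6]: -1[5]-1* -2[4]-1 -4[2]-1
p5 X@[5]: -1[4]-1 -2[3]+1* -4[1]-1
p6 O@[3]: -1[2]-1* -2[1]-1
p7 X@[2]: -1[1]-1 -2[0]+1*
p8 O@[0] terminal -1; root [10] d10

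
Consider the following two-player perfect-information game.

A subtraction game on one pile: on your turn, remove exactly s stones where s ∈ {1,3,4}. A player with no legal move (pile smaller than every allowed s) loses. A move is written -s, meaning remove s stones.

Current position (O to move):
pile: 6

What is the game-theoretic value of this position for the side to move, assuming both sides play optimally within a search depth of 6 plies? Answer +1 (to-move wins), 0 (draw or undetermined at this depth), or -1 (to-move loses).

ply 1, O at 6 | -1=-1→5; -3=-1→3; -4=+1→2*
ply 2, X at 2 | -1=-1→1*
ply 3, O at 1 | -1=+1→0*
ply 4: 0 is terminal -1 (X); from 6 depth 6

value(6, O) = +1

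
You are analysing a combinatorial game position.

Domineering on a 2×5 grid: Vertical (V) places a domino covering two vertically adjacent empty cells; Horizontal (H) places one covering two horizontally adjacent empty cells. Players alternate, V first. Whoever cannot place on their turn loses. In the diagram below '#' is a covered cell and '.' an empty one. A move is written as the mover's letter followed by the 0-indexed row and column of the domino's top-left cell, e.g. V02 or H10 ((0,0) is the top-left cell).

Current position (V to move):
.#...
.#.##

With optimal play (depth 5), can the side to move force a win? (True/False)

V winning at [.#.../.#.##]: True

ply 1, V at .#.../.#.## | V00=-1→##.../##.##; V02=+1→.##../.####*
ply 2, H at .##../.#### | H03=-1→.####/.####*
ply 3, V at .####/.#### | V00=+1→#####/#####*
ply 4: #####/##### is terminal -1 (H); from .#.../.#.## depth 5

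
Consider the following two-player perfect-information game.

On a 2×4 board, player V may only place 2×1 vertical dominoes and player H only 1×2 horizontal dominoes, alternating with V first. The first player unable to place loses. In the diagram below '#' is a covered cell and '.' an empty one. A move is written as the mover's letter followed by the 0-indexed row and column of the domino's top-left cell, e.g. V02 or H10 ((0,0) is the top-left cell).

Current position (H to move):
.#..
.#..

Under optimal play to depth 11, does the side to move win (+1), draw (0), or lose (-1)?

[.#../.#..] H move#1: H02:+1/.###/.#..*, H12:+1/.#../.###
[.###/.#..] V move#2: V00:-1/####/##..*
[####/##..] H move#3: H12:+1/####/####*
[####/####] end (terminal -1, V#4); searched .#../.#.. to 11

value(.#../.#.., H) = +1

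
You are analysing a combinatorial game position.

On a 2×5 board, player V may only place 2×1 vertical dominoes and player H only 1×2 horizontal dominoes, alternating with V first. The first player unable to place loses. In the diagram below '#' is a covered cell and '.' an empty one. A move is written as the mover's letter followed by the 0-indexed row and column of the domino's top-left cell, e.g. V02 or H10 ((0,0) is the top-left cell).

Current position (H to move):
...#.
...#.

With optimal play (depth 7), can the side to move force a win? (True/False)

H winning at [...#./...#.]: False

ply 1, H at ...#./...#. | H00=-1→##.#./...#.*; H01=-1→.###./...#.; H10=-1→...#./##.#.; H11=-1→...#./.###.
ply 2, V at ##.#./...#. | V02=+1→####./..##.*; V04=-1→##.##/...##
ply 3, H at ####./..##. | H10=-1→####./####.*
ply 4, V at ####./####. | V04=+1→#####/#####*
ply 5: #####/##### is terminal -1 (H); from ...#./...#. depth 7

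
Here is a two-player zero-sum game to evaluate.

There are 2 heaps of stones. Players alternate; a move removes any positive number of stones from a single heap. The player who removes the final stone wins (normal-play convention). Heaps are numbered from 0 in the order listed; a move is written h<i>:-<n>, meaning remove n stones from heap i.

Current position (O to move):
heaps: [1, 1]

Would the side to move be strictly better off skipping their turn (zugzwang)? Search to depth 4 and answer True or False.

p1 O@[(1,1)]: h0:-1[(0,1)]-1* h1:-1[(1,0)]-1
p2 X@[(0,1)]: h1:-1[(0,0)]+1*
p3 O@[(0,0)] terminal -1; root [(1,1)] d4
if O skipped the turn, X would face:
~ p1 X@[(1,1)]: h0:-1[(0,1)]-1* h1:-1[(1,0)]-1
~ p2 O@[(0,1)]: h1:-1[(0,0)]+1*
~ p3 X@[(0,0)] terminal -1; root [(1,1)] d4
compare (O): move=-1 vs pass=+1

zugzwang((1,1), O) = True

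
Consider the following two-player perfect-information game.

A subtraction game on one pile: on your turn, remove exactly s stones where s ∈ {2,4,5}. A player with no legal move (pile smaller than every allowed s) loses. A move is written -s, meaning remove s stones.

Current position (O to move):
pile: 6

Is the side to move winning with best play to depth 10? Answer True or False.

[6] O move#1: -2:-1/4, -4:-1/2, -5:+1/1*
[1] end (terminal -1, X#2); searched 6 to 10

O winning at [6]: True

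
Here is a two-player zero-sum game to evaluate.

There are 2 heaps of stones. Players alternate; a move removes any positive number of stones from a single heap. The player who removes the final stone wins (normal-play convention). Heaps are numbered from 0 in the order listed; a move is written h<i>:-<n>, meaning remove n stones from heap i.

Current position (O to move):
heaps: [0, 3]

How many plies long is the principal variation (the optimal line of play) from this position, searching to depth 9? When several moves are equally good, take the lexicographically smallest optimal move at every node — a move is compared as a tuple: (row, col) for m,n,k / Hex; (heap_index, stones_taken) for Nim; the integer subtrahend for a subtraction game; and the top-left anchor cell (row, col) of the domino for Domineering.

PV length from [(0,3)]: 1 ply

[(0,3)] O move#1: h1:-1:-1/(0,2), h1:-2:-1/(0,1), h1:-3:+1/(0,0)*
[(0,0)] end (terminal -1, X#2); searched (0,3) to 9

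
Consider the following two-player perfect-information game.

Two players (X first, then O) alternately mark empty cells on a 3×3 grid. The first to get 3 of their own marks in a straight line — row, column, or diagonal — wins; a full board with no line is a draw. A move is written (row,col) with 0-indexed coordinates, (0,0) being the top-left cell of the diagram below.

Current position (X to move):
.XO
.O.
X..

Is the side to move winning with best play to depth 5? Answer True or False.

X winning at [.XO/.O./X..]: False

ply 1, X at .XO/.O./X.. | (0,0)=+0→XXO/.O./X..*; (1,0)=+0→.XO/XO./X..; (1,2)=+0→.XO/.OX/X..; (2,1)=-1→.XO/.O./XX.; (2,2)=+0→.XO/.O./X.X
ply 2, O at XXO/.O./X.. | (1,0)=+0→XXO/OO./X..*; (1,2)=-1→XXO/.OO/X..; (2,1)=-1→XXO/.O./XO.; (2,2)=-1→XXO/.O./X.O
ply 3, X at XXO/OO./X.. | (1,2)=+0→XXO/OOX/X..*; (2,1)=-1→XXO/OO./XX.; (2,2)=-1→XXO/OO./X.X
ply 4, O at XXO/OOX/X.. | (2,1)=+0→XXO/OOX/XO.*; (2,2)=+0→XXO/OOX/X.O
ply 5, X at XXO/OOX/XO. | (2,2)=+0→XXO/OOX/XOX*
ply 6: XXO/OOX/XOX is terminal +0 (O); from .XO/.O./X.. depth 5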